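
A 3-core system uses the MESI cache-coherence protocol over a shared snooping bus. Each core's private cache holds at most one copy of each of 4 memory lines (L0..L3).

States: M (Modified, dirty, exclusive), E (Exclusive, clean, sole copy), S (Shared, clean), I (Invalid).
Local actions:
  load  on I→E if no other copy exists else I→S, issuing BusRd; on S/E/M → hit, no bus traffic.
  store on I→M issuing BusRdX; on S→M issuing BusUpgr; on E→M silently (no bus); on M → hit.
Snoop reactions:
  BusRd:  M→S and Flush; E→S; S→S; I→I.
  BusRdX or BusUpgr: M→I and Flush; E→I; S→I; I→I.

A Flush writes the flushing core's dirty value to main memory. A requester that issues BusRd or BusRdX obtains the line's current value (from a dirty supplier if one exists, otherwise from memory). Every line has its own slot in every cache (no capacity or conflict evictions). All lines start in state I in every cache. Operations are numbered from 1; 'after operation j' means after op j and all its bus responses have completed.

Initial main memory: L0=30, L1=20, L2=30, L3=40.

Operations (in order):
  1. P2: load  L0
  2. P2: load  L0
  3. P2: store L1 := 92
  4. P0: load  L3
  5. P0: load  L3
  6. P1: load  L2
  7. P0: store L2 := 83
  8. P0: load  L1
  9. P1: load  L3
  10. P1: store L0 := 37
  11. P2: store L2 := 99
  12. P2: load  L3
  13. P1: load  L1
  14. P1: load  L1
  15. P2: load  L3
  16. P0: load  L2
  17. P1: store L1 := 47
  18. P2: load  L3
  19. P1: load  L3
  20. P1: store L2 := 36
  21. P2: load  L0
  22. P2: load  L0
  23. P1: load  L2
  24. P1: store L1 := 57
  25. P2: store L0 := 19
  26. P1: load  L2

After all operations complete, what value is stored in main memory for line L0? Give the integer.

memory[L0] = 37

1. P2: load  L0  bus=[BusRd]  L0: P0=I P1=I P2=E  mem[L0]=30
2. P2: load  L0  bus=[-]  L0: P0=I P1=I P2=E  mem[L0]=30
3. P2: store L1 := 92  bus=[BusRdX]  L1: P0=I P1=I P2=M  mem[L1]=20
4. P0: load  L3  bus=[BusRd]  L3: P0=E P1=I P2=I  mem[L3]=40
5. P0: load  L3  bus=[-]  L3: P0=E P1=I P2=I  mem[L3]=40
6. P1: load  L2  bus=[BusRd]  L2: P0=I P1=E P2=I  mem[L2]=30
7. P0: store L2 := 83  bus=[BusRdX]  L2: P0=M P1=I P2=I  mem[L2]=30
8. P0: load  L1  bus=[BusRd,Flush]  L1: P0=S P1=I P2=S  mem[L1]=92
9. P1: load  L3  bus=[BusRd]  L3: P0=S P1=S P2=I  mem[L3]=40
10. P1: store L0 := 37  bus=[BusRdX]  L0: P0=I P1=M P2=I  mem[L0]=30
11. P2: store L2 := 99  bus=[BusRdX,Flush]  L2: P0=I P1=I P2=M  mem[L2]=83
12. P2: load  L3  bus=[BusRd]  L3: P0=S P1=S P2=S  mem[L3]=40
13. P1: load  L1  bus=[BusRd]  L1: P0=S P1=S P2=S  mem[L1]=92
14. P1: load  L1  bus=[-]  L1: P0=S P1=S P2=S  mem[L1]=92
15. P2: load  L3  bus=[-]  L3: P0=S P1=S P2=S  mem[L3]=40
16. P0: load  L2  bus=[BusRd,Flush]  L2: P0=S P1=I P2=S  mem[L2]=99
17. P1: store L1 := 47  bus=[BusUpgr]  L1: P0=I P1=M P2=I  mem[L1]=92
18. P2: load  L3  bus=[-]  L3: P0=S P1=S P2=S  mem[L3]=40
19. P1: load  L3  bus=[-]  L3: P0=S P1=S P2=S  mem[L3]=40
20. P1: store L2 := 36  bus=[BusRdX]  L2: P0=I P1=M P2=I  mem[L2]=99
21. P2: load  L0  bus=[BusRd,Flush]  L0: P0=I P1=S P2=S  mem[L0]=37
22. P2: load  L0  bus=[-]  L0: P0=I P1=S P2=S  mem[L0]=37
23. P1: load  L2  bus=[-]  L2: P0=I P1=M P2=I  mem[L2]=99
24. P1: store L1 := 57  bus=[-]  L1: P0=I P1=M P2=I  mem[L1]=92
25. P2: store L0 := 19  bus=[BusUpgr]  L0: P0=I P1=I P2=M  mem[L0]=37
26. P1: load  L2  bus=[-]  L2: P0=I P1=M P2=I  mem[L2]=99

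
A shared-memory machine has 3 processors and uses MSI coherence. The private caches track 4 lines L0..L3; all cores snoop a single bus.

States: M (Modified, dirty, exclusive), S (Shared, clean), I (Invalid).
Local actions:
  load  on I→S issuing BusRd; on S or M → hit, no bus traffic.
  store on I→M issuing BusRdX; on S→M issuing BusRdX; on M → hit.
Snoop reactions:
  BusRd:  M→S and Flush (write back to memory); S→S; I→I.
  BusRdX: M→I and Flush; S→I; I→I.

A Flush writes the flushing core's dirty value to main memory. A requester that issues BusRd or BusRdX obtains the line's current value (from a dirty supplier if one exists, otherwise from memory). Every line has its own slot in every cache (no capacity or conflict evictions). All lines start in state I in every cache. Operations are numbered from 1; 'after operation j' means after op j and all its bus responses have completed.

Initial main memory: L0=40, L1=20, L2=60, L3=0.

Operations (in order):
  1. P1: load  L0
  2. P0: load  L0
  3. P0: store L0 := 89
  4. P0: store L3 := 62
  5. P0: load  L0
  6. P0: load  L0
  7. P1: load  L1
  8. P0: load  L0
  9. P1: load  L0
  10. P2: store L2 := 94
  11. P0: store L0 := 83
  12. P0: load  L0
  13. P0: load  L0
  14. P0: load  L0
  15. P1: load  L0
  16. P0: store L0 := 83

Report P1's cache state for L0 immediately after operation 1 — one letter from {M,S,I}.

1. P1: load  L0  bus=[BusRd]  L0: P0=I P1=S P2=I  mem[L0]=40
2. P0: load  L0  bus=[BusRd]  L0: P0=S P1=S P2=I  mem[L0]=40
3. P0: store L0 := 89  bus=[BusRdX]  L0: P0=M P1=I P2=I  mem[L0]=40
4. P0: store L3 := 62  bus=[BusRdX]  L3: P0=M P1=I P2=I  mem[L3]=0
5. P0: load  L0  bus=[-]  L0: P0=M P1=I P2=I  mem[L0]=40
6. P0: load  L0  bus=[-]  L0: P0=M P1=I P2=I  mem[L0]=40
7. P1: load  L1  bus=[BusRd]  L1: P0=I P1=S P2=I  mem[L1]=20
8. P0: load  L0  bus=[-]  L0: P0=M P1=I P2=I  mem[L0]=40
9. P1: load  L0  bus=[BusRd,Flush]  L0: P0=S P1=S P2=I  mem[L0]=89
10. P2: store L2 := 94  bus=[BusRdX]  L2: P0=I P1=I P2=M  mem[L2]=60
11. P0: store L0 := 83  bus=[BusRdX]  L0: P0=M P1=I P2=I  mem[L0]=89
12. P0: load  L0  bus=[-]  L0: P0=M P1=I P2=I  mem[L0]=89
13. P0: load  L0  bus=[-]  L0: P0=M P1=I P2=I  mem[L0]=89
14. P0: load  L0  bus=[-]  L0: P0=M P1=I P2=I  mem[L0]=89
15. P1: load  L0  bus=[BusRd,Flush]  L0: P0=S P1=S P2=I  mem[L0]=83
16. P0: store L0 := 83  bus=[BusRdX]  L0: P0=M P1=I P2=I  mem[L0]=83

state = S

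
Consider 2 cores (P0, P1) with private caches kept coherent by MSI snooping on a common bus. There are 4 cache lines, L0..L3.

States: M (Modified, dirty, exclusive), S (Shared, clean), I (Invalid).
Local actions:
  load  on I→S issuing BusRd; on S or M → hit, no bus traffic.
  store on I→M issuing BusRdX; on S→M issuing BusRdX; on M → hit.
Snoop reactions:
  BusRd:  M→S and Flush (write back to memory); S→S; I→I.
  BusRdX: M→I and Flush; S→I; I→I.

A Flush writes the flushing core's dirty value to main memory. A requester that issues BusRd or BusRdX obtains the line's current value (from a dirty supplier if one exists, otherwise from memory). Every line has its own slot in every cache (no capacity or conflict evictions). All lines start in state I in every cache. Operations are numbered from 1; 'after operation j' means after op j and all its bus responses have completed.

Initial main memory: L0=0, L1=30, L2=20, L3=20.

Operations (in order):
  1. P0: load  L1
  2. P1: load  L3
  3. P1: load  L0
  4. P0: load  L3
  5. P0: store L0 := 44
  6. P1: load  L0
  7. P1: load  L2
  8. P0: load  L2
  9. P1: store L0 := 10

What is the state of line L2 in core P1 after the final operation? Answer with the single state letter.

[1] P0: load  L1 | P0:S(30), P1:I | bus: BusRd
[2] P1: load  L3 | P0:I, P1:S(20) | bus: BusRd
[3] P1: load  L0 | P0:I, P1:S(0) | bus: BusRd
[4] P0: load  L3 | P0:S(20), P1:S(20) | bus: BusRd
[5] P0: store L0 := 44 | P0:M(44), P1:I | bus: BusRdX
[6] P1: load  L0 | P0:S(44), P1:S(44) | bus: BusRd,Flush
[7] P1: load  L2 | P0:I, P1:S(20) | bus: BusRd
[8] P0: load  L2 | P0:S(20), P1:S(20) | bus: BusRd
[9] P1: store L0 := 10 | P0:I, P1:M(10) | bus: BusRdX

state = S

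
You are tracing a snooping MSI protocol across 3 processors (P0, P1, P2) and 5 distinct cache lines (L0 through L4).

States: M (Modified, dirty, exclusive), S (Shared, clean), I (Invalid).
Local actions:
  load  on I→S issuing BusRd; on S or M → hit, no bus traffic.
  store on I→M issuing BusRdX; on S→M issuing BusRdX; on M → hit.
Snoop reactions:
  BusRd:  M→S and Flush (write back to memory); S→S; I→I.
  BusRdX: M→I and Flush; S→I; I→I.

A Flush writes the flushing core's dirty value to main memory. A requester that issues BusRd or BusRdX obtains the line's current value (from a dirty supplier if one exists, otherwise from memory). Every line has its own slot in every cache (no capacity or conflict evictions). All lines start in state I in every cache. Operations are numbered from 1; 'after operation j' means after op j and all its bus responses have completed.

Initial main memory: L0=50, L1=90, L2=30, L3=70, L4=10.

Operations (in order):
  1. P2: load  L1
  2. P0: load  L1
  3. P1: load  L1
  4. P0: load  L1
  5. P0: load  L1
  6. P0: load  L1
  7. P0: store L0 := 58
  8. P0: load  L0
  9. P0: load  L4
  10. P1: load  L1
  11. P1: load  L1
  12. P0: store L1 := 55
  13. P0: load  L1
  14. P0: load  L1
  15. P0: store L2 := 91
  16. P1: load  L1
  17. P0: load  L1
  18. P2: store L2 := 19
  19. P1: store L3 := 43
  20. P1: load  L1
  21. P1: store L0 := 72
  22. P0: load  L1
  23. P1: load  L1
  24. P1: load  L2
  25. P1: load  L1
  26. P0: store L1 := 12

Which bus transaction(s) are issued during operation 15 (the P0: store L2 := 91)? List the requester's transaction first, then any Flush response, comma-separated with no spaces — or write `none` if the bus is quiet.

bus = BusRdX

  op1 P2: load  L1 → I/I/S on L1; bus BusRd; mem=90
  op2 P0: load  L1 → S/I/S on L1; bus BusRd; mem=90
  op3 P1: load  L1 → S/S/S on L1; bus BusRd; mem=90
  op4 P0: load  L1 → S/S/S on L1; bus (none); mem=90
  op5 P0: load  L1 → S/S/S on L1; bus (none); mem=90
  op6 P0: load  L1 → S/S/S on L1; bus (none); mem=90
  op7 P0: store L0 := 58 → M/I/I on L0; bus BusRdX; mem=50
  op8 P0: load  L0 → M/I/I on L0; bus (none); mem=50
  op9 P0: load  L4 → S/I/I on L4; bus BusRd; mem=10
  op10 P1: load  L1 → S/S/S on L1; bus (none); mem=90
  op11 P1: load  L1 → S/S/S on L1; bus (none); mem=90
  op12 P0: store L1 := 55 → M/I/I on L1; bus BusRdX; mem=90
  op13 P0: load  L1 → M/I/I on L1; bus (none); mem=90
  op14 P0: load  L1 → M/I/I on L1; bus (none); mem=90
  op15 P0: store L2 := 91 → M/I/I on L2; bus BusRdX; mem=30
  op16 P1: load  L1 → S/S/I on L1; bus BusRd Flush; mem=55
  op17 P0: load  L1 → S/S/I on L1; bus (none); mem=55
  op18 P2: store L2 := 19 → I/I/M on L2; bus BusRdX Flush; mem=91
  op19 P1: store L3 := 43 → I/M/I on L3; bus BusRdX; mem=70
  op20 P1: load  L1 → S/S/I on L1; bus (none); mem=55
  op21 P1: store L0 := 72 → I/M/I on L0; bus BusRdX Flush; mem=58
  op22 P0: load  L1 → S/S/I on L1; bus (none); mem=55
  op23 P1: load  L1 → S/S/I on L1; bus (none); mem=55
  op24 P1: load  L2 → I/S/S on L2; bus BusRd Flush; mem=19
  op25 P1: load  L1 → S/S/I on L1; bus (none); mem=55
  op26 P0: store L1 := 12 → M/I/I on L1; bus BusRdX; mem=55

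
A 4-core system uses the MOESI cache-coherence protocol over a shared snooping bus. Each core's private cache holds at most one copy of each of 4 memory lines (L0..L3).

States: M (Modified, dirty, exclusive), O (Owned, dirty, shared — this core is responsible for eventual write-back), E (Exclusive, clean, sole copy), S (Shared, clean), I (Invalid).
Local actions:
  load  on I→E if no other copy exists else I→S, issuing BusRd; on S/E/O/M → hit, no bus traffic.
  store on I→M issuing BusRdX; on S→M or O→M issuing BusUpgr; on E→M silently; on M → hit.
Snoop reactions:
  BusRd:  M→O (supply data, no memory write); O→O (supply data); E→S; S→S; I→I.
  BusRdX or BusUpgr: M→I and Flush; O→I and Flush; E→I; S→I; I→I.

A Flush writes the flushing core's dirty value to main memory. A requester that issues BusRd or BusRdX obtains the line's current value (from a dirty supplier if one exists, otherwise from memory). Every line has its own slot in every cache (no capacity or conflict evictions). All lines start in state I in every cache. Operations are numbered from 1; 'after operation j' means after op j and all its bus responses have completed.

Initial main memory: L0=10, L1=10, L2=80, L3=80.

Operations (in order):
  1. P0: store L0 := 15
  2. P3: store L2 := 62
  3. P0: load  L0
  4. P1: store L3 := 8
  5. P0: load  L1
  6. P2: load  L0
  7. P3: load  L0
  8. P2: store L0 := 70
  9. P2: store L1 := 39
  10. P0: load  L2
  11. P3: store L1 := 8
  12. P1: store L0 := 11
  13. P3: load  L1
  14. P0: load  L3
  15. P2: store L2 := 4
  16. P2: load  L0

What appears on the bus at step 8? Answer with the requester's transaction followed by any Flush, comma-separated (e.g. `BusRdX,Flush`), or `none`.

bus = BusUpgr,Flush

  op1 P0: store L0 := 15 → M/I/I/I on L0; bus BusRdX; mem=10
  op2 P3: store L2 := 62 → I/I/I/M on L2; bus BusRdX; mem=80
  op3 P0: load  L0 → M/I/I/I on L0; bus (none); mem=10
  op4 P1: store L3 := 8 → I/M/I/I on L3; bus BusRdX; mem=80
  op5 P0: load  L1 → E/I/I/I on L1; bus BusRd; mem=10
  op6 P2: load  L0 → O/I/S/I on L0; bus BusRd; mem=10
  op7 P3: load  L0 → O/I/S/S on L0; bus BusRd; mem=10
  op8 P2: store L0 := 70 → I/I/M/I on L0; bus BusUpgr Flush; mem=15
  op9 P2: store L1 := 39 → I/I/M/I on L1; bus BusRdX; mem=10
  op10 P0: load  L2 → S/I/I/O on L2; bus BusRd; mem=80
  op11 P3: store L1 := 8 → I/I/I/M on L1; bus BusRdX Flush; mem=39
  op12 P1: store L0 := 11 → I/M/I/I on L0; bus BusRdX Flush; mem=70
  op13 P3: load  L1 → I/I/I/M on L1; bus (none); mem=39
  op14 P0: load  L3 → S/O/I/I on L3; bus BusRd; mem=80
  op15 P2: store L2 := 4 → I/I/M/I on L2; bus BusRdX Flush; mem=62
  op16 P2: load  L0 → I/O/S/I on L0; bus BusRd; mem=70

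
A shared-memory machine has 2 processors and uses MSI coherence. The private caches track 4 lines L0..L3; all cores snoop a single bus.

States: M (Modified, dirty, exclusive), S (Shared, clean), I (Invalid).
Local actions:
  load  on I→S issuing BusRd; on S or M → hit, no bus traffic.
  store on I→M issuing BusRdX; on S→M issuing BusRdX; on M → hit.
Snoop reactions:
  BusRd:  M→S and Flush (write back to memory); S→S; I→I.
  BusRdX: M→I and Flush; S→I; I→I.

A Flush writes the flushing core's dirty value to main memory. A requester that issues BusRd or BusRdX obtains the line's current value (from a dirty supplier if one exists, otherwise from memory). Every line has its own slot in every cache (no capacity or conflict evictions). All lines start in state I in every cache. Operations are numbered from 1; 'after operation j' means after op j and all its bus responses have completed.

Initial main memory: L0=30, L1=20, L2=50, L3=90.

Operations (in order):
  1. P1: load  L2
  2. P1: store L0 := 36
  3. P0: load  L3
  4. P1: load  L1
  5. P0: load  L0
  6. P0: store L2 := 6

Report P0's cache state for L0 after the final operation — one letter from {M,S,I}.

state = S

[1] P1: load  L2 | P0:I, P1:S(50) | bus: BusRd
[2] P1: store L0 := 36 | P0:I, P1:M(36) | bus: BusRdX
[3] P0: load  L3 | P0:S(90), P1:I | bus: BusRd
[4] P1: load  L1 | P0:I, P1:S(20) | bus: BusRd
[5] P0: load  L0 | P0:S(36), P1:S(36) | bus: BusRd,Flush
[6] P0: store L2 := 6 | P0:M(6), P1:I | bus: BusRdX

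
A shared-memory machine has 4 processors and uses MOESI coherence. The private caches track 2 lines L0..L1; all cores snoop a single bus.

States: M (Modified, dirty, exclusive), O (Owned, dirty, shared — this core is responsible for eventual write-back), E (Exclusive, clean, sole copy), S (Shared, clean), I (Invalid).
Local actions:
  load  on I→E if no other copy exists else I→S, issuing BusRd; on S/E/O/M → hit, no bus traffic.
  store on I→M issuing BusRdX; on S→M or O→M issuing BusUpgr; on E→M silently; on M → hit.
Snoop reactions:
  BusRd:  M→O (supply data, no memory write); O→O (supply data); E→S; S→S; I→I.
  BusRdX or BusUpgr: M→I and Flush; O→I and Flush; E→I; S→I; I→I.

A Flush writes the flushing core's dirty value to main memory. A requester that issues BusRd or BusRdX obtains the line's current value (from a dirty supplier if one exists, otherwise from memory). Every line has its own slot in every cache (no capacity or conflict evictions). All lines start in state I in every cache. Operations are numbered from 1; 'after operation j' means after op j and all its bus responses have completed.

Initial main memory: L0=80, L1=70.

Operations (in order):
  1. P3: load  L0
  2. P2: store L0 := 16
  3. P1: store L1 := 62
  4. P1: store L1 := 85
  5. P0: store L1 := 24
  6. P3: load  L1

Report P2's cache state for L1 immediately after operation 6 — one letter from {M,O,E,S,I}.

[1] P3: load  L0 | P0:I, P1:I, P2:I, P3:E(80) | bus: BusRd
[2] P2: store L0 := 16 | P0:I, P1:I, P2:M(16), P3:I | bus: BusRdX
[3] P1: store L1 := 62 | P0:I, P1:M(62), P2:I, P3:I | bus: BusRdX
[4] P1: store L1 := 85 | P0:I, P1:M(85), P2:I, P3:I | bus: none
[5] P0: store L1 := 24 | P0:M(24), P1:I, P2:I, P3:I | bus: BusRdX,Flush
[6] P3: load  L1 | P0:O(24), P1:I, P2:I, P3:S(24) | bus: BusRd

state = I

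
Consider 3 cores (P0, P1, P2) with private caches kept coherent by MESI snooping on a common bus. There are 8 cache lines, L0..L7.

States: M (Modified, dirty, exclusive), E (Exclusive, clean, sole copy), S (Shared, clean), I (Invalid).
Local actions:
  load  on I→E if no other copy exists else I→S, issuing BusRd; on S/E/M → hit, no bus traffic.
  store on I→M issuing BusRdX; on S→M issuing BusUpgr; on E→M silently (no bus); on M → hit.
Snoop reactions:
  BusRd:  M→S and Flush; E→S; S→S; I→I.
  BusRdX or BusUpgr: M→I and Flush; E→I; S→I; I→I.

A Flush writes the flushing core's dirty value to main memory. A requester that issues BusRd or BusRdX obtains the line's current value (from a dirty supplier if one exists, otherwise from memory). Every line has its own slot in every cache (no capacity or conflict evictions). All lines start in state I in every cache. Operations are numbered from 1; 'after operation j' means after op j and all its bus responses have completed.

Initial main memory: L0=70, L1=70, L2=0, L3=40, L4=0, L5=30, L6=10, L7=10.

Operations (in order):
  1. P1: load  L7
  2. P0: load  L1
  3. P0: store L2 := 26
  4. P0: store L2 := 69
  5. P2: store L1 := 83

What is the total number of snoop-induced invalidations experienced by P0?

invalidations = 1

1. P1: load  L7  bus=[BusRd]  L7: P0=I P1=E P2=I  mem[L7]=10
2. P0: load  L1  bus=[BusRd]  L1: P0=E P1=I P2=I  mem[L1]=70
3. P0: store L2 := 26  bus=[BusRdX]  L2: P0=M P1=I P2=I  mem[L2]=0
4. P0: store L2 := 69  bus=[-]  L2: P0=M P1=I P2=I  mem[L2]=0
5. P2: store L1 := 83  bus=[BusRdX]  L1: P0=I P1=I P2=M  mem[L1]=70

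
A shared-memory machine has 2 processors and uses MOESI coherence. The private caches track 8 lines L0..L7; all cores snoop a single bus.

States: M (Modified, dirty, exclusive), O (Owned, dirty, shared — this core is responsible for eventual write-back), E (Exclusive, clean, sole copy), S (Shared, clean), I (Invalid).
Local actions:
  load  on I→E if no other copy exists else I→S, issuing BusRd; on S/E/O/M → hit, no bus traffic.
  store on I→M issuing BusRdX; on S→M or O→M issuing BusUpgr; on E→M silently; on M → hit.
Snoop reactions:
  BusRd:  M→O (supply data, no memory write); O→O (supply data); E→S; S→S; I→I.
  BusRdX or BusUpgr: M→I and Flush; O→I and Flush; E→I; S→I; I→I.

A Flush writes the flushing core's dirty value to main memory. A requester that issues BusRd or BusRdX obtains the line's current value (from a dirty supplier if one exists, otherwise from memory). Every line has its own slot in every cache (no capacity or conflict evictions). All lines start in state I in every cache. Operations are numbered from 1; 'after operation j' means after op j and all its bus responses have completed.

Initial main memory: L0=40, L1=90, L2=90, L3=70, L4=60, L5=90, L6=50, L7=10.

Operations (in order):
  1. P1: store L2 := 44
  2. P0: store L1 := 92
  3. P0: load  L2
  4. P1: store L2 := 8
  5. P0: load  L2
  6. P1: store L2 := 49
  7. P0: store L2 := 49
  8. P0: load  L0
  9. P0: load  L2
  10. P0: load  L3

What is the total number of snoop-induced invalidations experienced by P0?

1. P1: store L2 := 44  bus=[BusRdX]  L2: P0=I P1=M  mem[L2]=90
2. P0: store L1 := 92  bus=[BusRdX]  L1: P0=M P1=I  mem[L1]=90
3. P0: load  L2  bus=[BusRd]  L2: P0=S P1=O  mem[L2]=90
4. P1: store L2 := 8  bus=[BusUpgr]  L2: P0=I P1=M  mem[L2]=90
5. P0: load  L2  bus=[BusRd]  L2: P0=S P1=O  mem[L2]=90
6. P1: store L2 := 49  bus=[BusUpgr]  L2: P0=I P1=M  mem[L2]=90
7. P0: store L2 := 49  bus=[BusRdX,Flush]  L2: P0=M P1=I  mem[L2]=49
8. P0: load  L0  bus=[BusRd]  L0: P0=E P1=I  mem[L0]=40
9. P0: load  L2  bus=[-]  L2: P0=M P1=I  mem[L2]=49
10. P0: load  L3  bus=[BusRd]  L3: P0=E P1=I  mem[L3]=70

invalidations = 2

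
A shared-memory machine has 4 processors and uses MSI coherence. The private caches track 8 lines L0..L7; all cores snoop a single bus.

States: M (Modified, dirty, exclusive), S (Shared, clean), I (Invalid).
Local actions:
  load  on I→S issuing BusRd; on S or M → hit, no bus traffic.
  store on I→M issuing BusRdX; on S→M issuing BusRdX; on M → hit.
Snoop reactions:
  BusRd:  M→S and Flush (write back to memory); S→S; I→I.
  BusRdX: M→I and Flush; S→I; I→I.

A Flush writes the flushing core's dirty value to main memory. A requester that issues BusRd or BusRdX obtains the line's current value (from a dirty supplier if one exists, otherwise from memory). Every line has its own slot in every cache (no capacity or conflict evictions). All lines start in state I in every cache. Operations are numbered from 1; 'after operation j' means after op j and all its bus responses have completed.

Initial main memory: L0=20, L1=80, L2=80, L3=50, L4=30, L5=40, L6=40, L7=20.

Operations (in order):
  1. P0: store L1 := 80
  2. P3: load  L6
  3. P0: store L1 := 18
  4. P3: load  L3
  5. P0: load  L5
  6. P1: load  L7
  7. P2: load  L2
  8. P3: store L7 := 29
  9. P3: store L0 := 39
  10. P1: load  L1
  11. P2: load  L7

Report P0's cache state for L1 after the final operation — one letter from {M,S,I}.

state = S

1. P0: store L1 := 80  bus=[BusRdX]  L1: P0=M P1=I P2=I P3=I  mem[L1]=80
2. P3: load  L6  bus=[BusRd]  L6: P0=I P1=I P2=I P3=S  mem[L6]=40
3. P0: store L1 := 18  bus=[-]  L1: P0=M P1=I P2=I P3=I  mem[L1]=80
4. P3: load  L3  bus=[BusRd]  L3: P0=I P1=I P2=I P3=S  mem[L3]=50
5. P0: load  L5  bus=[BusRd]  L5: P0=S P1=I P2=I P3=I  mem[L5]=40
6. P1: load  L7  bus=[BusRd]  L7: P0=I P1=S P2=I P3=I  mem[L7]=20
7. P2: load  L2  bus=[BusRd]  L2: P0=I P1=I P2=S P3=I  mem[L2]=80
8. P3: store L7 := 29  bus=[BusRdX]  L7: P0=I P1=I P2=I P3=M  mem[L7]=20
9. P3: store L0 := 39  bus=[BusRdX]  L0: P0=I P1=I P2=I P3=M  mem[L0]=20
10. P1: load  L1  bus=[BusRd,Flush]  L1: P0=S P1=S P2=I P3=I  mem[L1]=18
11. P2: load  L7  bus=[BusRd,Flush]  L7: P0=I P1=I P2=S P3=S  mem[L7]=29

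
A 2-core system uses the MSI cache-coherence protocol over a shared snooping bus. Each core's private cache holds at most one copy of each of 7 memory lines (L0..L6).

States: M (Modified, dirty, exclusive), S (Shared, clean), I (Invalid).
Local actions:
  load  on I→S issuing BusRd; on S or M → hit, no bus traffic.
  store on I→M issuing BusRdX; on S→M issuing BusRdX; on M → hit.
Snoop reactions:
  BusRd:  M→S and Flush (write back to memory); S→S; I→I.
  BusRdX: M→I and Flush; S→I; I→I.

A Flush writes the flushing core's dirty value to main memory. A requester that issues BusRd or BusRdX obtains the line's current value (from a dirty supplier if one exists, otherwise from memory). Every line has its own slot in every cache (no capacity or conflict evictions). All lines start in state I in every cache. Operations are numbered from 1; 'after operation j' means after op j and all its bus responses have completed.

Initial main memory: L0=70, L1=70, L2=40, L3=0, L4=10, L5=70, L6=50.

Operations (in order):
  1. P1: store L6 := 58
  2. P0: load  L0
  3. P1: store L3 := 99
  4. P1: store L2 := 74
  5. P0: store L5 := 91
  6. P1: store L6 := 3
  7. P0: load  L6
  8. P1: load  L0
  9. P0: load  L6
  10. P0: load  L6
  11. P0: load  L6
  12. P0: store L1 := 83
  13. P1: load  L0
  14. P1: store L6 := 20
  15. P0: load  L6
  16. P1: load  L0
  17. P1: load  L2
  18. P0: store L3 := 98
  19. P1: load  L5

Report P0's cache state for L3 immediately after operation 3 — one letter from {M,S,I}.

state = I

step 1: P1: store L6 := 58  ⟶  IM  (L6)  txn=BusRdX  M[L6]=50
step 2: P0: load  L0  ⟶  SI  (L0)  txn=BusRd  M[L0]=70
step 3: P1: store L3 := 99  ⟶  IM  (L3)  txn=BusRdX  M[L3]=0
step 4: P1: store L2 := 74  ⟶  IM  (L2)  txn=BusRdX  M[L2]=40
step 5: P0: store L5 := 91  ⟶  MI  (L5)  txn=BusRdX  M[L5]=70
step 6: P1: store L6 := 3  ⟶  IM  (L6)  txn=∅  M[L6]=50
step 7: P0: load  L6  ⟶  SS  (L6)  txn=BusRd+Flush  M[L6]=3
step 8: P1: load  L0  ⟶  SS  (L0)  txn=BusRd  M[L0]=70
step 9: P0: load  L6  ⟶  SS  (L6)  txn=∅  M[L6]=3
step 10: P0: load  L6  ⟶  SS  (L6)  txn=∅  M[L6]=3
step 11: P0: load  L6  ⟶  SS  (L6)  txn=∅  M[L6]=3
step 12: P0: store L1 := 83  ⟶  MI  (L1)  txn=BusRdX  M[L1]=70
step 13: P1: load  L0  ⟶  SS  (L0)  txn=∅  M[L0]=70
step 14: P1: store L6 := 20  ⟶  IM  (L6)  txn=BusRdX  M[L6]=3
step 15: P0: load  L6  ⟶  SS  (L6)  txn=BusRd+Flush  M[L6]=20
step 16: P1: load  L0  ⟶  SS  (L0)  txn=∅  M[L0]=70
step 17: P1: load  L2  ⟶  IM  (L2)  txn=∅  M[L2]=40
step 18: P0: store L3 := 98  ⟶  MI  (L3)  txn=BusRdX+Flush  M[L3]=99
step 19: P1: load  L5  ⟶  SS  (L5)  txn=BusRd+Flush  M[L5]=91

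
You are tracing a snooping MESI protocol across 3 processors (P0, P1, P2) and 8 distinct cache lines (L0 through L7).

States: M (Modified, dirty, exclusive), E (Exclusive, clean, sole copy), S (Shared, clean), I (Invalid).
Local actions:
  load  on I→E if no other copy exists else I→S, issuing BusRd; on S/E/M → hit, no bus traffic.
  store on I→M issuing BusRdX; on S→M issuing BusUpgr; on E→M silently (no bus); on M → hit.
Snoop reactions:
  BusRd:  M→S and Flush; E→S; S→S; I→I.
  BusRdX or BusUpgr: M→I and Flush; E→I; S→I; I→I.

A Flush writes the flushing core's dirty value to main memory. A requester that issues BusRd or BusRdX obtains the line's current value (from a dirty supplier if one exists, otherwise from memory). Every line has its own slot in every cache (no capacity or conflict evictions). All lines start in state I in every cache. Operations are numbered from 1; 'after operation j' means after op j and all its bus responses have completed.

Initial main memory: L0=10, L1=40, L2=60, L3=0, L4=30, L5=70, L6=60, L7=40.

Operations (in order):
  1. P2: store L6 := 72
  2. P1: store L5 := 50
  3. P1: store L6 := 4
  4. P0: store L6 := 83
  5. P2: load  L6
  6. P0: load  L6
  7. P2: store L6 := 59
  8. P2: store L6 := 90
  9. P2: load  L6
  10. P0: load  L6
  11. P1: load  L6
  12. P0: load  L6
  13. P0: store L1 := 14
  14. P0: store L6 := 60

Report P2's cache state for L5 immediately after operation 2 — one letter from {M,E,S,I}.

1. P2: store L6 := 72  bus=[BusRdX]  L6: P0=I P1=I P2=M  mem[L6]=60
2. P1: store L5 := 50  bus=[BusRdX]  L5: P0=I P1=M P2=I  mem[L5]=70
3. P1: store L6 := 4  bus=[BusRdX,Flush]  L6: P0=I P1=M P2=I  mem[L6]=72
4. P0: store L6 := 83  bus=[BusRdX,Flush]  L6: P0=M P1=I P2=I  mem[L6]=4
5. P2: load  L6  bus=[BusRd,Flush]  L6: P0=S P1=I P2=S  mem[L6]=83
6. P0: load  L6  bus=[-]  L6: P0=S P1=I P2=S  mem[L6]=83
7. P2: store L6 := 59  bus=[BusUpgr]  L6: P0=I P1=I P2=M  mem[L6]=83
8. P2: store L6 := 90  bus=[-]  L6: P0=I P1=I P2=M  mem[L6]=83
9. P2: load  L6  bus=[-]  L6: P0=I P1=I P2=M  mem[L6]=83
10. P0: load  L6  bus=[BusRd,Flush]  L6: P0=S P1=I P2=S  mem[L6]=90
11. P1: load  L6  bus=[BusRd]  L6: P0=S P1=S P2=S  mem[L6]=90
12. P0: load  L6  bus=[-]  L6: P0=S P1=S P2=S  mem[L6]=90
13. P0: store L1 := 14  bus=[BusRdX]  L1: P0=M P1=I P2=I  mem[L1]=40
14. P0: store L6 := 60  bus=[BusUpgr]  L6: P0=M P1=I P2=I  mem[L6]=90

state = I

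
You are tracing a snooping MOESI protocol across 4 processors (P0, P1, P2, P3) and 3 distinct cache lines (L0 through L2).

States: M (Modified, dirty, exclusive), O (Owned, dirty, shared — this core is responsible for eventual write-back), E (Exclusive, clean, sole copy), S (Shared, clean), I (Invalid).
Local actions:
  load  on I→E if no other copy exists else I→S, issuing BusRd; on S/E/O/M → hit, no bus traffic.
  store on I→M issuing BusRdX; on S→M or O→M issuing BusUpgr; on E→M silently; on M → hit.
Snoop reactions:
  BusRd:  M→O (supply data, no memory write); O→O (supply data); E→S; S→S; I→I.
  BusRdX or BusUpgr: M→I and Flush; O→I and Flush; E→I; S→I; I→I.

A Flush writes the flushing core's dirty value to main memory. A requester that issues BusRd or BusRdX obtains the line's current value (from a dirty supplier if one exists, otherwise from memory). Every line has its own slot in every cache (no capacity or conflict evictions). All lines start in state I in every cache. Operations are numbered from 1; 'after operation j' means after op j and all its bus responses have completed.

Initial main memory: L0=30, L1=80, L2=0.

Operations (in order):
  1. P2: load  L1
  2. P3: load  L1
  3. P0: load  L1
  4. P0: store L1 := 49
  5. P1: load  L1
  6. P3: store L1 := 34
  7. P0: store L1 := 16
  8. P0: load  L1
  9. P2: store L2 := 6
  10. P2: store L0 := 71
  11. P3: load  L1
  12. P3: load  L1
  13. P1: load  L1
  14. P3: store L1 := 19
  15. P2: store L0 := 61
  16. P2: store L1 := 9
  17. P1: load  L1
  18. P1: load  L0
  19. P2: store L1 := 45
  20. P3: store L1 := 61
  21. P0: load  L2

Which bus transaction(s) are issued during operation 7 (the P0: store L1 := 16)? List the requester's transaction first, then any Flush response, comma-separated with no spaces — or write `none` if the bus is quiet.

bus = BusRdX,Flush

step 1: P2: load  L1  ⟶  IIEI  (L1)  txn=BusRd  M[L1]=80
step 2: P3: load  L1  ⟶  IISS  (L1)  txn=BusRd  M[L1]=80
step 3: P0: load  L1  ⟶  SISS  (L1)  txn=BusRd  M[L1]=80
step 4: P0: store L1 := 49  ⟶  MIII  (L1)  txn=BusUpgr  M[L1]=80
step 5: P1: load  L1  ⟶  OSII  (L1)  txn=BusRd  M[L1]=80
step 6: P3: store L1 := 34  ⟶  IIIM  (L1)  txn=BusRdX+Flush  M[L1]=49
step 7: P0: store L1 := 16  ⟶  MIII  (L1)  txn=BusRdX+Flush  M[L1]=34
step 8: P0: load  L1  ⟶  MIII  (L1)  txn=∅  M[L1]=34
step 9: P2: store L2 := 6  ⟶  IIMI  (L2)  txn=BusRdX  M[L2]=0
step 10: P2: store L0 := 71  ⟶  IIMI  (L0)  txn=BusRdX  M[L0]=30
step 11: P3: load  L1  ⟶  OIIS  (L1)  txn=BusRd  M[L1]=34
step 12: P3: load  L1  ⟶  OIIS  (L1)  txn=∅  M[L1]=34
step 13: P1: load  L1  ⟶  OSIS  (L1)  txn=BusRd  M[L1]=34
step 14: P3: store L1 := 19  ⟶  IIIM  (L1)  txn=BusUpgr+Flush  M[L1]=16
step 15: P2: store L0 := 61  ⟶  IIMI  (L0)  txn=∅  M[L0]=30
step 16: P2: store L1 := 9  ⟶  IIMI  (L1)  txn=BusRdX+Flush  M[L1]=19
step 17: P1: load  L1  ⟶  ISOI  (L1)  txn=BusRd  M[L1]=19
step 18: P1: load  L0  ⟶  ISOI  (L0)  txn=BusRd  M[L0]=30
step 19: P2: store L1 := 45  ⟶  IIMI  (L1)  txn=BusUpgr  M[L1]=19
step 20: P3: store L1 := 61  ⟶  IIIM  (L1)  txn=BusRdX+Flush  M[L1]=45
step 21: P0: load  L2  ⟶  SIOI  (L2)  txn=BusRd  M[L2]=0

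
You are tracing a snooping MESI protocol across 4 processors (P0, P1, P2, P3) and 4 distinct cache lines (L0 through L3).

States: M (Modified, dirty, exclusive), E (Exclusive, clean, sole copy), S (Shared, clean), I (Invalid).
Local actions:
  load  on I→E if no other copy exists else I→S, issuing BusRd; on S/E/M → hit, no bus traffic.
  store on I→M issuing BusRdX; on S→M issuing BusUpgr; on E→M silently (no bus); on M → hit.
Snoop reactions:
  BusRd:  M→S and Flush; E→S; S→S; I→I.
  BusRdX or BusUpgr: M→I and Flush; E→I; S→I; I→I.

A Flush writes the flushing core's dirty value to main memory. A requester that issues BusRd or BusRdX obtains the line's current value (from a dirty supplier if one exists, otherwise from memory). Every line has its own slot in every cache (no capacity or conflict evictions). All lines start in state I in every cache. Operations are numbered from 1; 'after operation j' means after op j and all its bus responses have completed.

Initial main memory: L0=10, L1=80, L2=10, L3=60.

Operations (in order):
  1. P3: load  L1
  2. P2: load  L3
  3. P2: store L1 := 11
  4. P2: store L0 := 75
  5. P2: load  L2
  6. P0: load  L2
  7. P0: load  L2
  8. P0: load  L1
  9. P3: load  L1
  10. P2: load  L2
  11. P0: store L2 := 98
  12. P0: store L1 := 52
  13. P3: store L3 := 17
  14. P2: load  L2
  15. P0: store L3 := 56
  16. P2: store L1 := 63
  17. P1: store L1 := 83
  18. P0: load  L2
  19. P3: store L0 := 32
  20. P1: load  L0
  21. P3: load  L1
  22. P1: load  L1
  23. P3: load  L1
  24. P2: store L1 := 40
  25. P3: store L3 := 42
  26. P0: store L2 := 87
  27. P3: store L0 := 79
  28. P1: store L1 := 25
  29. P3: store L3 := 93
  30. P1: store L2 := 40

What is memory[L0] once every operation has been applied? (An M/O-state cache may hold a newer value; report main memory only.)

  op1 P3: load  L1 → I/I/I/E on L1; bus BusRd; mem=80
  op2 P2: load  L3 → I/I/E/I on L3; bus BusRd; mem=60
  op3 P2: store L1 := 11 → I/I/M/I on L1; bus BusRdX; mem=80
  op4 P2: store L0 := 75 → I/I/M/I on L0; bus BusRdX; mem=10
  op5 P2: load  L2 → I/I/E/I on L2; bus BusRd; mem=10
  op6 P0: load  L2 → S/I/S/I on L2; bus BusRd; mem=10
  op7 P0: load  L2 → S/I/S/I on L2; bus (none); mem=10
  op8 P0: load  L1 → S/I/S/I on L1; bus BusRd Flush; mem=11
  op9 P3: load  L1 → S/I/S/S on L1; bus BusRd; mem=11
  op10 P2: load  L2 → S/I/S/I on L2; bus (none); mem=10
  op11 P0: store L2 := 98 → M/I/I/I on L2; bus BusUpgr; mem=10
  op12 P0: store L1 := 52 → M/I/I/I on L1; bus BusUpgr; mem=11
  op13 P3: store L3 := 17 → I/I/I/M on L3; bus BusRdX; mem=60
  op14 P2: load  L2 → S/I/S/I on L2; bus BusRd Flush; mem=98
  op15 P0: store L3 := 56 → M/I/I/I on L3; bus BusRdX Flush; mem=17
  op16 P2: store L1 := 63 → I/I/M/I on L1; bus BusRdX Flush; mem=52
  op17 P1: store L1 := 83 → I/M/I/I on L1; bus BusRdX Flush; mem=63
  op18 P0: load  L2 → S/I/S/I on L2; bus (none); mem=98
  op19 P3: store L0 := 32 → I/I/I/M on L0; bus BusRdX Flush; mem=75
  op20 P1: load  L0 → I/S/I/S on L0; bus BusRd Flush; mem=32
  op21 P3: load  L1 → I/S/I/S on L1; bus BusRd Flush; mem=83
  op22 P1: load  L1 → I/S/I/S on L1; bus (none); mem=83
  op23 P3: load  L1 → I/S/I/S on L1; bus (none); mem=83
  op24 P2: store L1 := 40 → I/I/M/I on L1; bus BusRdX; mem=83
  op25 P3: store L3 := 42 → I/I/I/M on L3; bus BusRdX Flush; mem=56
  op26 P0: store L2 := 87 → M/I/I/I on L2; bus BusUpgr; mem=98
  op27 P3: store L0 := 79 → I/I/I/M on L0; bus BusUpgr; mem=32
  op28 P1: store L1 := 25 → I/M/I/I on L1; bus BusRdX Flush; mem=40
  op29 P3: store L3 := 93 → I/I/I/M on L3; bus (none); mem=56
  op30 P1: store L2 := 40 → I/M/I/I on L2; bus BusRdX Flush; mem=87

memory[L0] = 32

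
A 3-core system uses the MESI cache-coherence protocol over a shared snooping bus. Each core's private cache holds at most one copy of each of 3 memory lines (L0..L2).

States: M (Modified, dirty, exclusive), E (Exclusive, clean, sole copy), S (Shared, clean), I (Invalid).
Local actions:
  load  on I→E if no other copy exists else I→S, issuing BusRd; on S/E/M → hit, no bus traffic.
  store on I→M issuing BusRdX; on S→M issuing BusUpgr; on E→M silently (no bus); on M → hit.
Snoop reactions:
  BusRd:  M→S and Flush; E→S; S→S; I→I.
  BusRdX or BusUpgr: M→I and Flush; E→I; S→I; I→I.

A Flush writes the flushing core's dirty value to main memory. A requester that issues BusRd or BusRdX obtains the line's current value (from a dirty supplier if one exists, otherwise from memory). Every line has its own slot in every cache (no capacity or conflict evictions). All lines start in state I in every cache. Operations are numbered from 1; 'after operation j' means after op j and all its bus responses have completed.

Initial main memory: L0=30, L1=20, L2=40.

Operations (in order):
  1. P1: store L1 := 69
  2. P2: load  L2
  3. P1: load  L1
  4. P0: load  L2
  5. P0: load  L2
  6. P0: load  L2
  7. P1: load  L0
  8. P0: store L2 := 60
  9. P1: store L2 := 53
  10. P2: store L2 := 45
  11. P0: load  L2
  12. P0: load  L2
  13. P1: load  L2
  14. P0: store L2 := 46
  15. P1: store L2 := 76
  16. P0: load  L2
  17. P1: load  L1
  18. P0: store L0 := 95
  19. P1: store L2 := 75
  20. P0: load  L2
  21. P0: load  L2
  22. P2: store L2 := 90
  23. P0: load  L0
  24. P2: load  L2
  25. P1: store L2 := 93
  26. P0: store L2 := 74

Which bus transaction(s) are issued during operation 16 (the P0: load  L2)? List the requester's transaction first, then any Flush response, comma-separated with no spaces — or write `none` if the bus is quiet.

[1] P1: store L1 := 69 | P0:I, P1:M(69), P2:I | bus: BusRdX
[2] P2: load  L2 | P0:I, P1:I, P2:E(40) | bus: BusRd
[3] P1: load  L1 | P0:I, P1:M(69), P2:I | bus: none
[4] P0: load  L2 | P0:S(40), P1:I, P2:S(40) | bus: BusRd
[5] P0: load  L2 | P0:S(40), P1:I, P2:S(40) | bus: none
[6] P0: load  L2 | P0:S(40), P1:I, P2:S(40) | bus: none
[7] P1: load  L0 | P0:I, P1:E(30), P2:I | bus: BusRd
[8] P0: store L2 := 60 | P0:M(60), P1:I, P2:I | bus: BusUpgr
[9] P1: store L2 := 53 | P0:I, P1:M(53), P2:I | bus: BusRdX,Flush
[10] P2: store L2 := 45 | P0:I, P1:I, P2:M(45) | bus: BusRdX,Flush
[11] P0: load  L2 | P0:S(45), P1:I, P2:S(45) | bus: BusRd,Flush
[12] P0: load  L2 | P0:S(45), P1:I, P2:S(45) | bus: none
[13] P1: load  L2 | P0:S(45), P1:S(45), P2:S(45) | bus: BusRd
[14] P0: store L2 := 46 | P0:M(46), P1:I, P2:I | bus: BusUpgr
[15] P1: store L2 := 76 | P0:I, P1:M(76), P2:I | bus: BusRdX,Flush
[16] P0: load  L2 | P0:S(76), P1:S(76), P2:I | bus: BusRd,Flush
[17] P1: load  L1 | P0:I, P1:M(69), P2:I | bus: none
[18] P0: store L0 := 95 | P0:M(95), P1:I, P2:I | bus: BusRdX
[19] P1: store L2 := 75 | P0:I, P1:M(75), P2:I | bus: BusUpgr
[20] P0: load  L2 | P0:S(75), P1:S(75), P2:I | bus: BusRd,Flush
[21] P0: load  L2 | P0:S(75), P1:S(75), P2:I | bus: none
[22] P2: store L2 := 90 | P0:I, P1:I, P2:M(90) | bus: BusRdX
[23] P0: load  L0 | P0:M(95), P1:I, P2:I | bus: none
[24] P2: load  L2 | P0:I, P1:I, P2:M(90) | bus: none
[25] P1: store L2 := 93 | P0:I, P1:M(93), P2:I | bus: BusRdX,Flush
[26] P0: store L2 := 74 | P0:M(74), P1:I, P2:I | bus: BusRdX,Flush

bus = BusRd,Flush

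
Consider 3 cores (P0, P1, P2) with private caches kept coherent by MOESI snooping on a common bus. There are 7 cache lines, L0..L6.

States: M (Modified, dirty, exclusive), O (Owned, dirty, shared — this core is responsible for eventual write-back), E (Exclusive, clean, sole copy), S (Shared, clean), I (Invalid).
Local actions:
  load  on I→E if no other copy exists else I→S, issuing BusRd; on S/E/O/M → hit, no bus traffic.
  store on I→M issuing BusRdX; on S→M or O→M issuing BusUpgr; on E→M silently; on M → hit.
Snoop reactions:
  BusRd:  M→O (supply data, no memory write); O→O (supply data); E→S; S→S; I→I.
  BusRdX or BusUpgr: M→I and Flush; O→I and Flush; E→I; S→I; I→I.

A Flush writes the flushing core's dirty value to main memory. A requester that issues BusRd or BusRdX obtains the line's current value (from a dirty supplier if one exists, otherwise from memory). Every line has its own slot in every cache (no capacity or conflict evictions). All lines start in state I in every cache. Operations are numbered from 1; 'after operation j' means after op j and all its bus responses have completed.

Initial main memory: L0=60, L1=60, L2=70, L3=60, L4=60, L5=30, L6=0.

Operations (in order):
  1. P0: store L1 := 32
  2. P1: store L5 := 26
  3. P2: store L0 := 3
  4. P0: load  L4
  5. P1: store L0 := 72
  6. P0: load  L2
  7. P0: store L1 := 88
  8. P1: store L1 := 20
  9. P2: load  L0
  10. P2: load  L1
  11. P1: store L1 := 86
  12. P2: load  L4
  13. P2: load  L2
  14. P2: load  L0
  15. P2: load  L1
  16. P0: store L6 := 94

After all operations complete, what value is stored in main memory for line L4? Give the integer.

memory[L4] = 60

  op1 P0: store L1 := 32 → M/I/I on L1; bus BusRdX; mem=60
  op2 P1: store L5 := 26 → I/M/I on L5; bus BusRdX; mem=30
  op3 P2: store L0 := 3 → I/I/M on L0; bus BusRdX; mem=60
  op4 P0: load  L4 → E/I/I on L4; bus BusRd; mem=60
  op5 P1: store L0 := 72 → I/M/I on L0; bus BusRdX Flush; mem=3
  op6 P0: load  L2 → E/I/I on L2; bus BusRd; mem=70
  op7 P0: store L1 := 88 → M/I/I on L1; bus (none); mem=60
  op8 P1: store L1 := 20 → I/M/I on L1; bus BusRdX Flush; mem=88
  op9 P2: load  L0 → I/O/S on L0; bus BusRd; mem=3
  op10 P2: load  L1 → I/O/S on L1; bus BusRd; mem=88
  op11 P1: store L1 := 86 → I/M/I on L1; bus BusUpgr; mem=88
  op12 P2: load  L4 → S/I/S on L4; bus BusRd; mem=60
  op13 P2: load  L2 → S/I/S on L2; bus BusRd; mem=70
  op14 P2: load  L0 → I/O/S on L0; bus (none); mem=3
  op15 P2: load  L1 → I/O/S on L1; bus BusRd; mem=88
  op16 P0: store L6 := 94 → M/I/I on L6; bus BusRdX; mem=0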